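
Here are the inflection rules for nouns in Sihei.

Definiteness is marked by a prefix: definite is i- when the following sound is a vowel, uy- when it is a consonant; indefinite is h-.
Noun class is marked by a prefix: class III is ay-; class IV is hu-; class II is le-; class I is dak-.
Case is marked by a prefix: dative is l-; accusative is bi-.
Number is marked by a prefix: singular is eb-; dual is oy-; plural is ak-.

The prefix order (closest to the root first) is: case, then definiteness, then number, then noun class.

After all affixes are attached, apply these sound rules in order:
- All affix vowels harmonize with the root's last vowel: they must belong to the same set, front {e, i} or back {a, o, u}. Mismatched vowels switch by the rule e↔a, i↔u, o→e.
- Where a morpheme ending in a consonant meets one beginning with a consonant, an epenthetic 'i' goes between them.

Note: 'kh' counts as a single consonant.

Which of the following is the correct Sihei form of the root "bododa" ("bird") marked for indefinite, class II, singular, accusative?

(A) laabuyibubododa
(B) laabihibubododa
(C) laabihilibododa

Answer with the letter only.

Attach case accusative bi- → bibododa.
Attach definiteness indefinite h- → hbibododa.
Attach number singular eb- → ebhbibododa.
Attach noun class class II le- → leebhbibododa.
Apply vowel harmony: leebhbibododa → laabhbubododa.
Apply epenthesis: laabhbubododa → laabihibubododa.
So the correct form is laabihibubododa, option (B).
(C) laabihilibododa is wrong: it uses dative instead of accusative for case.
(A) laabuyibubododa is wrong: it uses definite instead of indefinite for definiteness.

B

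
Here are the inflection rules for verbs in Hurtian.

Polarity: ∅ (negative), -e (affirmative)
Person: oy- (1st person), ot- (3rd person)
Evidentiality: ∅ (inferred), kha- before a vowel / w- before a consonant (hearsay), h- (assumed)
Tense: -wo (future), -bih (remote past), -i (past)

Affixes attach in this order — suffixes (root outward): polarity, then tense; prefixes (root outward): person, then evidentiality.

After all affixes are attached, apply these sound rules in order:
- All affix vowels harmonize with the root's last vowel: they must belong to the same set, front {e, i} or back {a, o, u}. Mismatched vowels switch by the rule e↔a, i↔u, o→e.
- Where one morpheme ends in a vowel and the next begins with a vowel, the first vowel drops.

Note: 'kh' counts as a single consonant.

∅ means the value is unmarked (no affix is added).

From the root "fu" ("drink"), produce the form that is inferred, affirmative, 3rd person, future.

otfawo

Attach polarity affirmative -e → fue.
Attach person 3rd person ot- → otfue.
Attach tense future -wo → otfuewo.
evidentiality = inferred: zero marking, form stays otfuewo.
Apply vowel harmony: otfuewo → otfuawo.
Apply vowel deletion: otfuawo → otfawo.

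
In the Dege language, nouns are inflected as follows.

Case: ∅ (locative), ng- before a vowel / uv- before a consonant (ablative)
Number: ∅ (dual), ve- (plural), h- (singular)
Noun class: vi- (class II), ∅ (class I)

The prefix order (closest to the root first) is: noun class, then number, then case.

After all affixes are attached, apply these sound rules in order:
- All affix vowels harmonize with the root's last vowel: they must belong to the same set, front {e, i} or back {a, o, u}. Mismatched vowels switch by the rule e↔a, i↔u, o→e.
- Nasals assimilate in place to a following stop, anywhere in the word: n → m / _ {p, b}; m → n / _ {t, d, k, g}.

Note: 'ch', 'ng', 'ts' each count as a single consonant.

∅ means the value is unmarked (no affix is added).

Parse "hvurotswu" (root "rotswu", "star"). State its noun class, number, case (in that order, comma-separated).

Segment: h-vi-rotswu.
noun class: vi- → class II.
number: h- → singular.
case: ∅ → locative.

class II, singular, locative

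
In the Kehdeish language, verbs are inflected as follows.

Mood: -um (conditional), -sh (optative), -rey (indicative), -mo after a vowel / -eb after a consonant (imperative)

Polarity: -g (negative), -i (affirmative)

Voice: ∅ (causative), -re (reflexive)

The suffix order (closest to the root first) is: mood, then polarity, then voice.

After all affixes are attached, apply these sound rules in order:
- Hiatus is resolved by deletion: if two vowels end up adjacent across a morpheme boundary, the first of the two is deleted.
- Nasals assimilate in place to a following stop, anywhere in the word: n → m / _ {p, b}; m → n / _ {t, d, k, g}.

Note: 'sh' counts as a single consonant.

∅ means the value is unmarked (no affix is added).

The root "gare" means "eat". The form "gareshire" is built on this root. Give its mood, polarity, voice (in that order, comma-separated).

optative, affirmative, reflexive

Segment: gare-sh-i-re.
mood: -sh → optative.
polarity: -i → affirmative.
voice: -re → reflexive.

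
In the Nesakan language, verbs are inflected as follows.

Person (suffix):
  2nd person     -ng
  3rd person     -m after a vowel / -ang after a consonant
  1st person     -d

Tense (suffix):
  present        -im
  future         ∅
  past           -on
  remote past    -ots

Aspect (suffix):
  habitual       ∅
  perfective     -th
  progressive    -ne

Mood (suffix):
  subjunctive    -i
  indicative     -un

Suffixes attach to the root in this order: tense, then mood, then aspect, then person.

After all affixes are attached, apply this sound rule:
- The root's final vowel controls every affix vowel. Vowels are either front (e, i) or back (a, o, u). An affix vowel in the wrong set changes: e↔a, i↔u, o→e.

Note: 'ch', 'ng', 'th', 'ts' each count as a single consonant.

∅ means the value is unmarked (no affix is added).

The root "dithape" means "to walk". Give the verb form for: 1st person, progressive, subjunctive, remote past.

Attach tense remote past -ots → dithapeots.
Attach mood subjunctive -i → dithapeotsi.
Attach aspect progressive -ne → dithapeotsine.
Attach person 1st person -d → dithapeotsined.
Apply vowel harmony: dithapeotsined → dithapeetsined.

dithapeetsined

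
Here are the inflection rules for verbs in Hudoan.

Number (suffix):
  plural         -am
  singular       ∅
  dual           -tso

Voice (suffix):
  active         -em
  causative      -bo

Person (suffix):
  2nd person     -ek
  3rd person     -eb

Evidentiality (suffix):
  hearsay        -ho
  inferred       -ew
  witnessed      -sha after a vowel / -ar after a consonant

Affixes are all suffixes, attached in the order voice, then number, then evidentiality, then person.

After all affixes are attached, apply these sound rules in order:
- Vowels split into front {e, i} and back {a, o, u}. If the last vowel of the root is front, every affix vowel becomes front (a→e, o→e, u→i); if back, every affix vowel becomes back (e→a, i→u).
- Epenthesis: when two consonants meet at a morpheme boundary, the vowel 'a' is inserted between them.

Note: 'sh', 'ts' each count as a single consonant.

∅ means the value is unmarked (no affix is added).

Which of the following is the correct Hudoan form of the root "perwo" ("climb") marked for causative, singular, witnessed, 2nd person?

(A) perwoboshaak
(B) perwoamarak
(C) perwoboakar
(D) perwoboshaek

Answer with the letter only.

A

Attach voice causative -bo → perwobo.
number = singular: zero marking, form stays perwobo.
Attach evidentiality witnessed -sha (after vowel 'o') → perwobosha.
Attach person 2nd person -ek → perwoboshaek.
Apply vowel harmony: perwoboshaek → perwoboshaak.
Epenthesis: no change.
So the correct form is perwoboshaak, option (A).
(D) perwoboshaek is wrong: it fails to apply the sound rule(s).
(B) perwoamarak is wrong: it uses active instead of causative for voice.
(C) perwoboakar is wrong: it has the affixes in the wrong order.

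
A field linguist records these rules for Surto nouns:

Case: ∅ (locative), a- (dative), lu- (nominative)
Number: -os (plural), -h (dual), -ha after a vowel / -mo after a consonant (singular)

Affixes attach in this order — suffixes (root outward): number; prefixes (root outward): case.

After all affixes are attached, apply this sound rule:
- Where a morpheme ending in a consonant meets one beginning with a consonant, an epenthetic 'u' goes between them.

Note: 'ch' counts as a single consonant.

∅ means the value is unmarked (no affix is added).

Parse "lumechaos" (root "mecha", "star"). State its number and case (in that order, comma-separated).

plural, nominative

Segment: lu-mecha-os.
number: -os → plural.
case: lu- → nominative.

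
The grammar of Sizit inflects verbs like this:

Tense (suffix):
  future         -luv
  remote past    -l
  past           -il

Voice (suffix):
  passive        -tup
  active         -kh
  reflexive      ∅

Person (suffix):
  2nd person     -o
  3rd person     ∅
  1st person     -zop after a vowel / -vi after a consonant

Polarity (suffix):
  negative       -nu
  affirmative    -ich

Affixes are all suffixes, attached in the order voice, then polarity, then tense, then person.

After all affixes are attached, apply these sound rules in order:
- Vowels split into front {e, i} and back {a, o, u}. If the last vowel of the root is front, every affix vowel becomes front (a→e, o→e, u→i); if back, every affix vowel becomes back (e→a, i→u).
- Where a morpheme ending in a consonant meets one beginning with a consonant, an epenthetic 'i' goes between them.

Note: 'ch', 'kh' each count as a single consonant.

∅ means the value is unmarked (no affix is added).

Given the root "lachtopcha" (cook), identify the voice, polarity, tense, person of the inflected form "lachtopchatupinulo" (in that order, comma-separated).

passive, negative, remote past, 2nd person

Segment: lachtopcha-tup-nu-l-o.
voice: -tup → passive.
polarity: -nu → negative.
tense: -l → remote past.
person: -o → 2nd person.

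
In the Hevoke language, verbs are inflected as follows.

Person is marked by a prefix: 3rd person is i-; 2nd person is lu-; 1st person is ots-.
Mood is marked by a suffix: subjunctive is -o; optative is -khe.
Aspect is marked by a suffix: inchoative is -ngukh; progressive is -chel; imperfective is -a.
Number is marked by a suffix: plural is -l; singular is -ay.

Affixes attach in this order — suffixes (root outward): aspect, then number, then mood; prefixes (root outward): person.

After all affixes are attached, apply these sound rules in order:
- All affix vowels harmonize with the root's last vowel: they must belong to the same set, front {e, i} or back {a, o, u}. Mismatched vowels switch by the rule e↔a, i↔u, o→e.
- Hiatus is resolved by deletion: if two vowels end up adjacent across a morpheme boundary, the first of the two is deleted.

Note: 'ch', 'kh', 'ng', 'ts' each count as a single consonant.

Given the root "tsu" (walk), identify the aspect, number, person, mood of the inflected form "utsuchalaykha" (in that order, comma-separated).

Segment: i-tsu-chel-ay-khe.
aspect: -chel → progressive.
number: -ay → singular.
person: i- → 3rd person.
mood: -khe → optative.

progressive, singular, 3rd person, optative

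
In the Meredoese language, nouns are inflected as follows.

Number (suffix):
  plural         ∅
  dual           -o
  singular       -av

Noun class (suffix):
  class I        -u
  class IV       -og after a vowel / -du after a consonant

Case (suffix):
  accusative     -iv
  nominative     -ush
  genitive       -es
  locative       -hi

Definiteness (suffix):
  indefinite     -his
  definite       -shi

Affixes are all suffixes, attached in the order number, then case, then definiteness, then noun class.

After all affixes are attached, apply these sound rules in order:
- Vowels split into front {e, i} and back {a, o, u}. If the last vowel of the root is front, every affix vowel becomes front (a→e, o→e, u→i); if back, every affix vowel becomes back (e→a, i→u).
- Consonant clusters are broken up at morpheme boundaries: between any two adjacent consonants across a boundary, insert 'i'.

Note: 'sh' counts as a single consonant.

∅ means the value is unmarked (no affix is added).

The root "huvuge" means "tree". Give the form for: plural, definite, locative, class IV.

number = plural: zero marking, form stays huvuge.
Attach case locative -hi → huvugehi.
Attach definiteness definite -shi → huvugehishi.
Attach noun class class IV -og (after vowel 'i') → huvugehishiog.
Apply vowel harmony: huvugehishiog → huvugehishieg.
Epenthesis: no change.

huvugehishieg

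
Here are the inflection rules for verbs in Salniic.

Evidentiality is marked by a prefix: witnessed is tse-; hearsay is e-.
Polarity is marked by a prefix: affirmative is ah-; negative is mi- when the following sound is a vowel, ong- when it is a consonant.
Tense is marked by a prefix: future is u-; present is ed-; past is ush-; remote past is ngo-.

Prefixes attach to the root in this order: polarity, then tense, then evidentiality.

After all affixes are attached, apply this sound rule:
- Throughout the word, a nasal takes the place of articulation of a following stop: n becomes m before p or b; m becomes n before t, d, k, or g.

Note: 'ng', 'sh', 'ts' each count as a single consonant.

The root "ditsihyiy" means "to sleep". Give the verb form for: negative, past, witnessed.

tseushongditsihyiy

Attach polarity negative ong- (before consonant 'd') → ongditsihyiy.
Attach tense past ush- → ushongditsihyiy.
Attach evidentiality witnessed tse- → tseushongditsihyiy.
Nasal assimilation: no change.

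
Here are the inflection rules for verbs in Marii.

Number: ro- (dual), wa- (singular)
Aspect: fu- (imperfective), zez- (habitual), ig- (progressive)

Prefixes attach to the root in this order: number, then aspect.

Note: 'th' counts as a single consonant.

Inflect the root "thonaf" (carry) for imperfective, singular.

fuwathonaf

Attach number singular wa- → wathonaf.
Attach aspect imperfective fu- → fuwathonaf.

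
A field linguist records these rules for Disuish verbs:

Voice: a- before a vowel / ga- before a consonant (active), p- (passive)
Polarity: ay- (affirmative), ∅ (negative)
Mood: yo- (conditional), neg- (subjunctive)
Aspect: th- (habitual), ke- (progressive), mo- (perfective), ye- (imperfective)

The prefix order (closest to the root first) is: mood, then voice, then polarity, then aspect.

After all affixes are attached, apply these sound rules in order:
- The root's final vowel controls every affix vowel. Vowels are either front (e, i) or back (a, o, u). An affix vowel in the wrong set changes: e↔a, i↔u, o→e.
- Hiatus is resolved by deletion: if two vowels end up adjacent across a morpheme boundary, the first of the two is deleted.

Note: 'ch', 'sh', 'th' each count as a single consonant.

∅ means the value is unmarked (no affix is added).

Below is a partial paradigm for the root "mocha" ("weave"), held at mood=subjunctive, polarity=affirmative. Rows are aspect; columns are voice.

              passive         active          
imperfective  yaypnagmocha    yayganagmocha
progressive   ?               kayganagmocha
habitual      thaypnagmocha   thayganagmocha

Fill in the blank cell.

Attach mood subjunctive neg- → negmocha.
Attach voice passive p- → pnegmocha.
Attach polarity affirmative ay- → aypnegmocha.
Attach aspect progressive ke- → keaypnegmocha.
Apply vowel harmony: keaypnegmocha → kaaypnagmocha.
Apply vowel deletion: kaaypnagmocha → kaypnagmocha.

kaypnagmocha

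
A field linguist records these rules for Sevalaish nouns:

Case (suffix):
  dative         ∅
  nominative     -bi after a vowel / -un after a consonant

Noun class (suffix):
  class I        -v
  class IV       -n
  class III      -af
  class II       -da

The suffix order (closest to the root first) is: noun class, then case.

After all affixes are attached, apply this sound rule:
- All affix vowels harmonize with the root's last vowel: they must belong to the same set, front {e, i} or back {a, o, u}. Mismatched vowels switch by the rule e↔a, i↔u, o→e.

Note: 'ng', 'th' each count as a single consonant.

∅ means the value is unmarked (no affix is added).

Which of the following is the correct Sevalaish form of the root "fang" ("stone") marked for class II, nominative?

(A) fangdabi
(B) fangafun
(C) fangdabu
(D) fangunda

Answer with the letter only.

C

Attach noun class class II -da → fangda.
Attach case nominative -bi (after vowel 'a') → fangdabi.
Apply vowel harmony: fangdabi → fangdabu.
So the correct form is fangdabu, option (C).
(A) fangdabi is wrong: it fails to apply the sound rule(s).
(D) fangunda is wrong: it has the affixes in the wrong order.
(B) fangafun is wrong: it uses class III instead of class II for noun class.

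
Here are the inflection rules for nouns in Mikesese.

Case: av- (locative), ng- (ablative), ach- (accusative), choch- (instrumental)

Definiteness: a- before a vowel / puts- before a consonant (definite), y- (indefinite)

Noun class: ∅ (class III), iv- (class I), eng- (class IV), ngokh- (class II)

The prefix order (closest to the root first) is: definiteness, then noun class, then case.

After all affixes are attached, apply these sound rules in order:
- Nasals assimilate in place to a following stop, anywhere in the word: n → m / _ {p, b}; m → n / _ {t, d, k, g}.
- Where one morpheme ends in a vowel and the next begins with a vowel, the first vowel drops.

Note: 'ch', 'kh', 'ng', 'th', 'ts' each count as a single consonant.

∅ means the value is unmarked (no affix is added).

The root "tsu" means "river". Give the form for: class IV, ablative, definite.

Attach definiteness definite puts- (before consonant 'ts') → putstsu.
Attach noun class class IV eng- → engputstsu.
Attach case ablative ng- → ngengputstsu.
Nasal assimilation: no change.
Vowel deletion: no change.

ngengputstsu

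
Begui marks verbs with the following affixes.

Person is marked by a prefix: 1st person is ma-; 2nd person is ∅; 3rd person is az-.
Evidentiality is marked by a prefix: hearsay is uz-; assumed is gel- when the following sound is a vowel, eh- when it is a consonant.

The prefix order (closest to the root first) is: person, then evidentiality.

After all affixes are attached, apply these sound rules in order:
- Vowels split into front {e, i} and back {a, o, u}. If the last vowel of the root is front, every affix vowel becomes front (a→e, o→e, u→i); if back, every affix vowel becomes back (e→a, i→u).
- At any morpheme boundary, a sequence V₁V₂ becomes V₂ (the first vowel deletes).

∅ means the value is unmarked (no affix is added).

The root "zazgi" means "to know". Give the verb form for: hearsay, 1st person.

izmezazgi

Attach person 1st person ma- → mazazgi.
Attach evidentiality hearsay uz- → uzmazazgi.
Apply vowel harmony: uzmazazgi → izmezazgi.
Vowel deletion: no change.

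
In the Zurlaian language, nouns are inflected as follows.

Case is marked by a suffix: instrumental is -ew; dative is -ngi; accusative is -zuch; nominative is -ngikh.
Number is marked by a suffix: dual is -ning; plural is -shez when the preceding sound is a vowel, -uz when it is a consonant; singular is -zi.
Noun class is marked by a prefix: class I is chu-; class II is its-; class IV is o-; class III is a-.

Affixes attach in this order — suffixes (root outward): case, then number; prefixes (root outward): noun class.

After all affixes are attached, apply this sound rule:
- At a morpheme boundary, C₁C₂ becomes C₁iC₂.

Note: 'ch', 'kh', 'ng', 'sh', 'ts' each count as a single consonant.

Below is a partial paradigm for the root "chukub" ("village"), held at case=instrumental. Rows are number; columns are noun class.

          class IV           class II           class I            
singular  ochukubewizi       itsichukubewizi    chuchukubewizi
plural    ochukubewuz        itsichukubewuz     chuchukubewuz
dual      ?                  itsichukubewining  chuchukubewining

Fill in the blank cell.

Attach case instrumental -ew → chukubew.
Attach noun class class IV o- → ochukubew.
Attach number dual -ning → ochukubewning.
Apply epenthesis: ochukubewning → ochukubewining.

ochukubewining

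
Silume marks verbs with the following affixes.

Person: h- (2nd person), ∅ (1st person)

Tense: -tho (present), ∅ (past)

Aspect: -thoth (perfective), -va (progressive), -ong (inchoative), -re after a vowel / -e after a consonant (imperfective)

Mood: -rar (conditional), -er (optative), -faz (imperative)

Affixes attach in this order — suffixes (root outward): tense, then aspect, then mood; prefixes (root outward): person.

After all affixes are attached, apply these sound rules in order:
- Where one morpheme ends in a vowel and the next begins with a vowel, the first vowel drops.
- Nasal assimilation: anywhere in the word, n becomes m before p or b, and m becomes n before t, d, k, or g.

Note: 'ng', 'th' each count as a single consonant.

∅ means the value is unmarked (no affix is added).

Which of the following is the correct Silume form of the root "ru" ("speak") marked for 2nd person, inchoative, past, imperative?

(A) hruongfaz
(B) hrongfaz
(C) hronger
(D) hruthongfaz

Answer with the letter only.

B

tense = past: zero marking, form stays ru.
Attach person 2nd person h- → hru.
Attach aspect inchoative -ong → hruong.
Attach mood imperative -faz → hruongfaz.
Apply vowel deletion: hruongfaz → hrongfaz.
Nasal assimilation: no change.
So the correct form is hrongfaz, option (B).
(C) hronger is wrong: it uses optative instead of imperative for mood.
(A) hruongfaz is wrong: it fails to apply the sound rule(s).
(D) hruthongfaz is wrong: it uses present instead of past for tense.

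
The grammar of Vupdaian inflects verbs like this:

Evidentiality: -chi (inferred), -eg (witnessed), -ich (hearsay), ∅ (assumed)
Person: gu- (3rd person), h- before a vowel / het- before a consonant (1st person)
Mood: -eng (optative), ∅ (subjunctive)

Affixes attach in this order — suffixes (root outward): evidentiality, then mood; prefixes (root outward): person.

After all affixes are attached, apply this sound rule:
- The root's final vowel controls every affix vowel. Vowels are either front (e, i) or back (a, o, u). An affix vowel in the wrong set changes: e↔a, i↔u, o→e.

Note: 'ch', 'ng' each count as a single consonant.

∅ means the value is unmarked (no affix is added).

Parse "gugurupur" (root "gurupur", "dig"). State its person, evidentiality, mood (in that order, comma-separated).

3rd person, assumed, subjunctive

Segment: gu-gurupur.
person: gu- → 3rd person.
evidentiality: ∅ → assumed.
mood: ∅ → subjunctive.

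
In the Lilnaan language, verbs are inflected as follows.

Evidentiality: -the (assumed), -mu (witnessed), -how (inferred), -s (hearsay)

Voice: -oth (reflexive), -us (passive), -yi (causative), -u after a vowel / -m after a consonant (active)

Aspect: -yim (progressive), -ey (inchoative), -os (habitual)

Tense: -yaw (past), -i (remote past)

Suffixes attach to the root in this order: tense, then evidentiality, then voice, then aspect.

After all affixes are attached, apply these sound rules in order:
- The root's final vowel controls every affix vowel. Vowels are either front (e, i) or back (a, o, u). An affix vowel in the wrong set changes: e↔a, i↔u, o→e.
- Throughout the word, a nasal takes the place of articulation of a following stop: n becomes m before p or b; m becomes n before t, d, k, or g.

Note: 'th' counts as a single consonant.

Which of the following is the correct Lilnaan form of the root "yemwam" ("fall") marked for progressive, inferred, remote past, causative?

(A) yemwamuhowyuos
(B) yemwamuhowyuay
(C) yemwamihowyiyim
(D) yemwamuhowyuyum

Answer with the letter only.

D

Attach tense remote past -i → yemwami.
Attach evidentiality inferred -how → yemwamihow.
Attach voice causative -yi → yemwamihowyi.
Attach aspect progressive -yim → yemwamihowyiyim.
Apply vowel harmony: yemwamihowyiyim → yemwamuhowyuyum.
Nasal assimilation: no change.
So the correct form is yemwamuhowyuyum, option (D).
(A) yemwamuhowyuos is wrong: it uses habitual instead of progressive for aspect.
(C) yemwamihowyiyim is wrong: it fails to apply the sound rule(s).
(B) yemwamuhowyuay is wrong: it uses inchoative instead of progressive for aspect.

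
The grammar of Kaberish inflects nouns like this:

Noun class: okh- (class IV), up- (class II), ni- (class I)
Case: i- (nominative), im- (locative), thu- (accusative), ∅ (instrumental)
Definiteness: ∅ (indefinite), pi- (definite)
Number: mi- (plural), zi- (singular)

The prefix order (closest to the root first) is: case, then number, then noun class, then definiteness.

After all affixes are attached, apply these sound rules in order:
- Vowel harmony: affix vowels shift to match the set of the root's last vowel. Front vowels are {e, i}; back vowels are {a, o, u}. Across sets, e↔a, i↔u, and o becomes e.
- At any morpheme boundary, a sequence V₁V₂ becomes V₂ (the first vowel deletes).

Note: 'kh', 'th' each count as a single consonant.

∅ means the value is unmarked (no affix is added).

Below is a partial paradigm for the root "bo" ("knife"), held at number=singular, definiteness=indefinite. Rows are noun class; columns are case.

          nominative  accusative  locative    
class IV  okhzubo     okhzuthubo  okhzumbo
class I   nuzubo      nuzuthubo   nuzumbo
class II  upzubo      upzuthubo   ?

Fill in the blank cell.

Attach case locative im- → imbo.
Attach number singular zi- → ziimbo.
Attach noun class class II up- → upziimbo.
definiteness = indefinite: zero marking, form stays upziimbo.
Apply vowel harmony: upziimbo → upzuumbo.
Apply vowel deletion: upzuumbo → upzumbo.

upzumbo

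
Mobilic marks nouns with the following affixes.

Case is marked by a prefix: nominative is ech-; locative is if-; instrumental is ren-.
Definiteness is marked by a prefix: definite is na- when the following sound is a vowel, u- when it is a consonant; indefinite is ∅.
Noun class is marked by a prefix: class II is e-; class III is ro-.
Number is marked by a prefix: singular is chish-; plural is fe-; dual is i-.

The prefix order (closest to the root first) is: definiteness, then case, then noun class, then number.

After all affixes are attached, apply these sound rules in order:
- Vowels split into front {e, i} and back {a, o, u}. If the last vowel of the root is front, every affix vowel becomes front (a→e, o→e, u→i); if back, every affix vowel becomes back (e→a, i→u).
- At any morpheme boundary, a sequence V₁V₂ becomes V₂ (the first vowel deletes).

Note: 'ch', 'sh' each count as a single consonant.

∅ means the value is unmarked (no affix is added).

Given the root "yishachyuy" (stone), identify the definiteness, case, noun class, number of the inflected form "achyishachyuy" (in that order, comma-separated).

indefinite, nominative, class II, dual

Segment: i-e-ech-yishachyuy.
definiteness: ∅ → indefinite.
case: ech- → nominative.
noun class: e- → class II.
number: i- → dual.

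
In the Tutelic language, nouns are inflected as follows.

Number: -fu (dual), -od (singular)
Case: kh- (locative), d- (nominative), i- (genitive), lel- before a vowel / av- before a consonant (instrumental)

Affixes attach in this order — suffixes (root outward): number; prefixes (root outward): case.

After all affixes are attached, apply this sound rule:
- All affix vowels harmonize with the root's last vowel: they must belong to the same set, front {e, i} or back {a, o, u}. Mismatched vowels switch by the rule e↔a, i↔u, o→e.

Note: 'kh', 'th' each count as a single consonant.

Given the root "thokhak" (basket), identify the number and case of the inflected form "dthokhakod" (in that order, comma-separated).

Segment: d-thokhak-od.
number: -od → singular.
case: d- → nominative.

singular, nominative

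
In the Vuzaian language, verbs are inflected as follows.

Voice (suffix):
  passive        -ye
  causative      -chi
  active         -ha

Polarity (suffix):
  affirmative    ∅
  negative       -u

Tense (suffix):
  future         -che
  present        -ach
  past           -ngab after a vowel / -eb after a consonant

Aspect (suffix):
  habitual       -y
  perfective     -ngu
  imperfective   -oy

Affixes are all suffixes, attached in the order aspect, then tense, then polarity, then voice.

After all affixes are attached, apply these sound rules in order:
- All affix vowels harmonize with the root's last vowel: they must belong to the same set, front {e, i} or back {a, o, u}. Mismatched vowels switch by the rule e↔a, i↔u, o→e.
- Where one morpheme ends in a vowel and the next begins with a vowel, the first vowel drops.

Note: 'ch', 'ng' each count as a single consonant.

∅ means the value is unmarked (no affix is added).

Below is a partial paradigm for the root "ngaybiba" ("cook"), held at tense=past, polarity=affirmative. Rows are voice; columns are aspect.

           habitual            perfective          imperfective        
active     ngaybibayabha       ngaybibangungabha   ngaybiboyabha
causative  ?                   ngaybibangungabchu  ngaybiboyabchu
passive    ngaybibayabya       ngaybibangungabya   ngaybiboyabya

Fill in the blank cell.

Attach aspect habitual -y → ngaybibay.
Attach tense past -eb (after consonant 'y') → ngaybibayeb.
polarity = affirmative: zero marking, form stays ngaybibayeb.
Attach voice causative -chi → ngaybibayebchi.
Apply vowel harmony: ngaybibayebchi → ngaybibayabchu.
Vowel deletion: no change.

ngaybibayabchu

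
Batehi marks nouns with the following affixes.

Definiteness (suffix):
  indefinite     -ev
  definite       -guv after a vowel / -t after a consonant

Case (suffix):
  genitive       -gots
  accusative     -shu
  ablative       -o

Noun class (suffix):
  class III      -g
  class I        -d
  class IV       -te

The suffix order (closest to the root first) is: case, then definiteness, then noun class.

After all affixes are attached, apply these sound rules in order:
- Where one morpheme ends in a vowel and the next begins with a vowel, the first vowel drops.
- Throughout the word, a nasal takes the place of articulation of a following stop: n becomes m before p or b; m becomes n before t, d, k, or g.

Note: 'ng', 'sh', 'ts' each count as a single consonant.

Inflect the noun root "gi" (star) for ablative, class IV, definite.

Attach case ablative -o → gio.
Attach definiteness definite -guv (after vowel 'o') → gioguv.
Attach noun class class IV -te → gioguvte.
Apply vowel deletion: gioguvte → goguvte.
Nasal assimilation: no change.

goguvte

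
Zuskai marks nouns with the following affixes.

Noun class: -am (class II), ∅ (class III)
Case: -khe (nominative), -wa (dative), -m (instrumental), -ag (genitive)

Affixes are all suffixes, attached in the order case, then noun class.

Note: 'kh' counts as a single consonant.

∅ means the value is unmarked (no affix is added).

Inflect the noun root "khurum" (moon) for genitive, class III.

Attach case genitive -ag → khurumag.
noun class = class III: zero marking, form stays khurumag.

khurumag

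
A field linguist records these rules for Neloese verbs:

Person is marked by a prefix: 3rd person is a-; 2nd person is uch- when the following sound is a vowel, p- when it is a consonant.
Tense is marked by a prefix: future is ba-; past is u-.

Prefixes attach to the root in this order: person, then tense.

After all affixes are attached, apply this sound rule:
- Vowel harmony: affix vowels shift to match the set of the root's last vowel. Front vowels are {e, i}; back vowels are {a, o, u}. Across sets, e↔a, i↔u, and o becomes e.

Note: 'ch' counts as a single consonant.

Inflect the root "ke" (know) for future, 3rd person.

beeke

Attach person 3rd person a- → ake.
Attach tense future ba- → baake.
Apply vowel harmony: baake → beeke.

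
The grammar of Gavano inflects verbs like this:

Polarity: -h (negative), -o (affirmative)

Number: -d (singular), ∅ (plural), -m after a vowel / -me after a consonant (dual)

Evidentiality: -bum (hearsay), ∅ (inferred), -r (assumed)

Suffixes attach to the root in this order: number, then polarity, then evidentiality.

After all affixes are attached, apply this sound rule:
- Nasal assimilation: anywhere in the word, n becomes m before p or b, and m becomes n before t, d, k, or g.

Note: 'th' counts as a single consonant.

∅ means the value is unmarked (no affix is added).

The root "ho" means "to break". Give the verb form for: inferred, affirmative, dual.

Attach number dual -m (after vowel 'o') → hom.
Attach polarity affirmative -o → homo.
evidentiality = inferred: zero marking, form stays homo.
Nasal assimilation: no change.

homo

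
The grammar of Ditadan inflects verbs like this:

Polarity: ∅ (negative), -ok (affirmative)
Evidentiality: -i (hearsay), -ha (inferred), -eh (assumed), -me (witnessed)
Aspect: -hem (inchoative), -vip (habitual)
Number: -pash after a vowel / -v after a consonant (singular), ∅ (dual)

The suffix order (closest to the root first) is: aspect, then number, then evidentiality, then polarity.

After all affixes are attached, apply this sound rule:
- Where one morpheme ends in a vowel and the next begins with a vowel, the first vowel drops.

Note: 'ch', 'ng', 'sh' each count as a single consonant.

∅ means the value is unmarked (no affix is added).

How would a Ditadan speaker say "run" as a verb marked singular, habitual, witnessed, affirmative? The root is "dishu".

Attach aspect habitual -vip → dishuvip.
Attach number singular -v (after consonant 'p') → dishuvipv.
Attach evidentiality witnessed -me → dishuvipvme.
Attach polarity affirmative -ok → dishuvipvmeok.
Apply vowel deletion: dishuvipvmeok → dishuvipvmok.

dishuvipvmok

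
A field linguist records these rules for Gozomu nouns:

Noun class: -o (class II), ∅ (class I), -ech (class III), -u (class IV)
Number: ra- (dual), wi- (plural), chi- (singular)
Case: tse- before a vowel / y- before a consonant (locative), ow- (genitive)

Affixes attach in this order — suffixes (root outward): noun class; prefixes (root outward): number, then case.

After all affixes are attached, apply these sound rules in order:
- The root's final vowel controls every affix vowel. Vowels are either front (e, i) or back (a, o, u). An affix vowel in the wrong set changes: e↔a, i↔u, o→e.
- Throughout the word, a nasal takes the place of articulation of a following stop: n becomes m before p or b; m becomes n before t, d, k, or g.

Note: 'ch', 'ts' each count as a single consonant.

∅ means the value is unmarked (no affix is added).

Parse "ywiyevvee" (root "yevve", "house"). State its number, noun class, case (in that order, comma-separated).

Segment: y-wi-yevve-o.
number: wi- → plural.
noun class: -o → class II.
case: tse/y- → locative.

plural, class II, locative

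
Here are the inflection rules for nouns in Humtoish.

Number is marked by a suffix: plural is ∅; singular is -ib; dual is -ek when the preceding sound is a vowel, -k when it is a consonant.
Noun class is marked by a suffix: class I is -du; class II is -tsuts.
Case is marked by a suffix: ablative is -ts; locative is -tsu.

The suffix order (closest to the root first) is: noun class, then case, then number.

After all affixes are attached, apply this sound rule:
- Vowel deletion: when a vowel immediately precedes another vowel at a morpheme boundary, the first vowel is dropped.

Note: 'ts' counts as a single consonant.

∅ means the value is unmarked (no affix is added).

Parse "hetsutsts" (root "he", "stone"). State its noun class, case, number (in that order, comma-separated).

class II, ablative, plural

Segment: he-tsuts-ts.
noun class: -tsuts → class II.
case: -ts → ablative.
number: ∅ → plural.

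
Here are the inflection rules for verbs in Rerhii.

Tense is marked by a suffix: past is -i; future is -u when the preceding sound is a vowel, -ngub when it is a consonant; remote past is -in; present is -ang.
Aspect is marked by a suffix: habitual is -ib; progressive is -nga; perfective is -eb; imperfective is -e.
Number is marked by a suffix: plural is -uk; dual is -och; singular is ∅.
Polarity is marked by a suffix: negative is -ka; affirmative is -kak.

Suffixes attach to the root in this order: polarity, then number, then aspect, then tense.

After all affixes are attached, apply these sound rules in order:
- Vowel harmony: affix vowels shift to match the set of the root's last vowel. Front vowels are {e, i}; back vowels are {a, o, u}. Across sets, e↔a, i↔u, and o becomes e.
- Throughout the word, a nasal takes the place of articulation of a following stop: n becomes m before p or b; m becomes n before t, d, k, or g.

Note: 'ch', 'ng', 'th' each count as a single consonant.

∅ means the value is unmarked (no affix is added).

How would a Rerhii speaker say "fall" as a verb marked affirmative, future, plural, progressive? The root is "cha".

chakakukngau

Attach polarity affirmative -kak → chakak.
Attach number plural -uk → chakakuk.
Attach aspect progressive -nga → chakakuknga.
Attach tense future -u (after vowel 'a') → chakakukngau.
Vowel harmony: no change.
Nasal assimilation: no change.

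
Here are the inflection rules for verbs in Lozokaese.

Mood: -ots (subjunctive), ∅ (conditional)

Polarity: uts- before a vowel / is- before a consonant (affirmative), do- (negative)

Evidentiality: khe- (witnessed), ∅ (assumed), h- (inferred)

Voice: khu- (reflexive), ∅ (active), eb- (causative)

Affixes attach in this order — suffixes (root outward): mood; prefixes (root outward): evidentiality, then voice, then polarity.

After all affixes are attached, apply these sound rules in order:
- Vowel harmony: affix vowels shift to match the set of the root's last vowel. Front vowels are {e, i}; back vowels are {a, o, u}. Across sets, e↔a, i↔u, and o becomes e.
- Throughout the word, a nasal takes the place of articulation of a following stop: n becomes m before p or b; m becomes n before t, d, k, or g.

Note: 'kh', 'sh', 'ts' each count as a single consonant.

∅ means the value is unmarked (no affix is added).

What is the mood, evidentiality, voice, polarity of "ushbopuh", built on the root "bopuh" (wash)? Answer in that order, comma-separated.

conditional, inferred, active, affirmative

Segment: is-h-bopuh.
mood: ∅ → conditional.
evidentiality: h- → inferred.
voice: ∅ → active.
polarity: uts/is- → affirmative.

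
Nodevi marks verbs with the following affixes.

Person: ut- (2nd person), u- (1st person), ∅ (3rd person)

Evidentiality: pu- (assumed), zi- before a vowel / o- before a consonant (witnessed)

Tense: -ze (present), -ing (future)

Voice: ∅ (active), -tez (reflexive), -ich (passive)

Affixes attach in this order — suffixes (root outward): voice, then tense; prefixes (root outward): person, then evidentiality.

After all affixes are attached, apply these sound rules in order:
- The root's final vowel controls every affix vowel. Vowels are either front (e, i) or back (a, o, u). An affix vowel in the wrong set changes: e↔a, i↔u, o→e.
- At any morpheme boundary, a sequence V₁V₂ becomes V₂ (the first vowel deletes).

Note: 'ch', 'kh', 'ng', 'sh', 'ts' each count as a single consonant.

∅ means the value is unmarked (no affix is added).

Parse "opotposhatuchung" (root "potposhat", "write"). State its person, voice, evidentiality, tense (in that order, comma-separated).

Segment: o-potposhat-ich-ing.
person: ∅ → 3rd person.
voice: -ich → passive.
evidentiality: zi/o- → witnessed.
tense: -ing → future.

3rd person, passive, witnessed, future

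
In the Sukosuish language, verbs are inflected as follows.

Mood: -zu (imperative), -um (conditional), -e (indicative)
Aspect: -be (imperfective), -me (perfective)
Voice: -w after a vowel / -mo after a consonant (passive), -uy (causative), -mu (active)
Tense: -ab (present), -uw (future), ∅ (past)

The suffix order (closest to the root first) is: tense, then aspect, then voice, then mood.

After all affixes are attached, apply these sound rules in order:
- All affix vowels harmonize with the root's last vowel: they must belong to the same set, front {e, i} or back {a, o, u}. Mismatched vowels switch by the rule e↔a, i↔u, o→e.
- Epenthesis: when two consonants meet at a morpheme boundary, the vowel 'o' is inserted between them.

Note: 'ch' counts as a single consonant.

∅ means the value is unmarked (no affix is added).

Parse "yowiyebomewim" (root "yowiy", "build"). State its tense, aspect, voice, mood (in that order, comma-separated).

present, perfective, passive, conditional

Segment: yowiy-ab-me-w-um.
tense: -ab → present.
aspect: -me → perfective.
voice: -w/mo → passive.
mood: -um → conditional.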